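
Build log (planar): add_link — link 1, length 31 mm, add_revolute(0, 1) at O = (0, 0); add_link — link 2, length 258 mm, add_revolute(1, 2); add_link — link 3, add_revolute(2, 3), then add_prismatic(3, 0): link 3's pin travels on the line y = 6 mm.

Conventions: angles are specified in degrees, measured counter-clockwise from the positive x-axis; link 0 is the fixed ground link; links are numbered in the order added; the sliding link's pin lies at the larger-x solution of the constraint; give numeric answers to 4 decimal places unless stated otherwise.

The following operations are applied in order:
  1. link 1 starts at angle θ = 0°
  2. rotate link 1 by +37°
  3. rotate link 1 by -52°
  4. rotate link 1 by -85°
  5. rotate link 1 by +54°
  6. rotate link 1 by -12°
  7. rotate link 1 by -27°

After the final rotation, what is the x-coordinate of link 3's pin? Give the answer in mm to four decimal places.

geometry: r = 31 mm, L = 258 mm, e = 6 mm; θ starts at 0°
rotate link 1 by +37°: θ ← 0° +37° = 37°
rotate link 1 by -52°: θ ← 37° -52° = -15°
rotate link 1 by -85°: θ ← -15° -85° = -100°
rotate link 1 by +54°: θ ← -100° +54° = -46°
rotate link 1 by -12°: θ ← -46° -12° = -58°
rotate link 1 by -27°: θ ← -58° -27° = -85°
crank pin P = (r cos θ, r sin θ) = (2.701828, -30.882036)
h = r sin θ − e = -30.882036 − 6 = -36.882036
x = r cos θ + √(L² − h²) = 2.701828 + 255.350182 = 258.052010

258.0520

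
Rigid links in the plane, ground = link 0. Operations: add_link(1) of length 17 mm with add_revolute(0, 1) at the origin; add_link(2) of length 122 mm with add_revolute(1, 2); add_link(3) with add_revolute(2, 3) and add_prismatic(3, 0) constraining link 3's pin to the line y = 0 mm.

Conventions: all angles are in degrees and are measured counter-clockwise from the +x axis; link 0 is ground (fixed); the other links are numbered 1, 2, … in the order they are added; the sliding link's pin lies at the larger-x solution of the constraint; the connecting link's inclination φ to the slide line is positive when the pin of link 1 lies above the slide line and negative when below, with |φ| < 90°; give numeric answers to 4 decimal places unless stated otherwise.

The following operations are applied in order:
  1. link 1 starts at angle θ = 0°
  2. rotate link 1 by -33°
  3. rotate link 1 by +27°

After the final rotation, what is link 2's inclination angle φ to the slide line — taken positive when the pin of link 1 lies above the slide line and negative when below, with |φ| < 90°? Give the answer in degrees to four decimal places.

geometry: r = 17 mm, L = 122 mm, e = 0 mm; θ starts at 0°
rotate link 1 by -33°: θ ← 0° -33° = -33°
rotate link 1 by +27°: θ ← -33° +27° = -6°
h = r sin θ − e = -1.776984 − 0 = -1.776984
sin φ = h / L = -1.776984 / 122 = -0.01456544
φ = arcsin(-0.01456544) = -0.834568°

-0.8346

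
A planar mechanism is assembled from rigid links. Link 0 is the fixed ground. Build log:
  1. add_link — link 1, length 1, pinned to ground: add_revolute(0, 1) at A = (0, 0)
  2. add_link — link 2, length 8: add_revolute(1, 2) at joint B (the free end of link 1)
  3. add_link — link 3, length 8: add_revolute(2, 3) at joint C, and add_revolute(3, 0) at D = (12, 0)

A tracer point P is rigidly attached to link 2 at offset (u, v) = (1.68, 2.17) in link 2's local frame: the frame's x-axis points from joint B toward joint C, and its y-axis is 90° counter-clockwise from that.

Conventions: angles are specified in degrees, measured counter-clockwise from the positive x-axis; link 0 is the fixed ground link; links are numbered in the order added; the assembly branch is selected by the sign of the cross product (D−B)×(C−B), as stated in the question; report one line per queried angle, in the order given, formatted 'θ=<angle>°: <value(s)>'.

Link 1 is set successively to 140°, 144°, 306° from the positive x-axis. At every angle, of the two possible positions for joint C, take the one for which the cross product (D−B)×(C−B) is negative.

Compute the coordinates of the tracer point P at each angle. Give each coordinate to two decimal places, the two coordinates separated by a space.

A=(0,0), D=(12.00,0)
θ=140°: B = A + 1.00·(cos140°, sin140°) = (-0.7660, 0.6428)
θ=140°: |BD| = 12.7822
θ=140°: circle(B,8.00) ∩ circle(D,8.00): a=6.3911, h=4.8118
θ=140°:   candidates: C₊=(5.8590,5.1271) cross=61.506; C₋=(5.3750,-4.4844) cross=-61.506
θ=140°:   branch - wants cross < 0 → take C=(5.3750,-4.4844) (cross=-61.506)
θ=140°: ex = (C−B)/|BC| = (0.7676,-0.6409); ey = (0.6409,0.7676)
θ=140°: P = B + 1.68·ex + 2.17·ey = (1.9143,1.2318)
θ=144°: B = A + 1.00·(cos144°, sin144°) = (-0.8090, 0.5878)
θ=144°: |BD| = 12.8225
θ=144°: circle(B,8.00) ∩ circle(D,8.00): a=6.4112, h=4.7850
θ=144°:   candidates: C₊=(5.8148,5.0738) cross=61.355; C₋=(5.3761,-4.4860) cross=-61.355
θ=144°:   branch - wants cross < 0 → take C=(5.3761,-4.4860) (cross=-61.355)
θ=144°: ex = (C−B)/|BC| = (0.7731,-0.6342); ey = (0.6342,0.7731)
θ=144°: P = B + 1.68·ex + 2.17·ey = (1.8661,1.2000)
θ=306°: B = A + 1.00·(cos306°, sin306°) = (0.5878, -0.8090)
θ=306°: |BD| = 11.4409
θ=306°: circle(B,8.00) ∩ circle(D,8.00): a=5.7204, h=5.5926
θ=306°:   candidates: C₊=(5.8984,5.1741) cross=63.984; C₋=(6.6894,-5.9831) cross=-63.984
θ=306°:   branch - wants cross < 0 → take C=(6.6894,-5.9831) (cross=-63.984)
θ=306°: ex = (C−B)/|BC| = (0.7627,-0.6468); ey = (0.6468,0.7627)
θ=306°: P = B + 1.68·ex + 2.17·ey = (3.2726,-0.2405)

θ=140°: 1.91 1.23
θ=144°: 1.87 1.20
θ=306°: 3.27 -0.24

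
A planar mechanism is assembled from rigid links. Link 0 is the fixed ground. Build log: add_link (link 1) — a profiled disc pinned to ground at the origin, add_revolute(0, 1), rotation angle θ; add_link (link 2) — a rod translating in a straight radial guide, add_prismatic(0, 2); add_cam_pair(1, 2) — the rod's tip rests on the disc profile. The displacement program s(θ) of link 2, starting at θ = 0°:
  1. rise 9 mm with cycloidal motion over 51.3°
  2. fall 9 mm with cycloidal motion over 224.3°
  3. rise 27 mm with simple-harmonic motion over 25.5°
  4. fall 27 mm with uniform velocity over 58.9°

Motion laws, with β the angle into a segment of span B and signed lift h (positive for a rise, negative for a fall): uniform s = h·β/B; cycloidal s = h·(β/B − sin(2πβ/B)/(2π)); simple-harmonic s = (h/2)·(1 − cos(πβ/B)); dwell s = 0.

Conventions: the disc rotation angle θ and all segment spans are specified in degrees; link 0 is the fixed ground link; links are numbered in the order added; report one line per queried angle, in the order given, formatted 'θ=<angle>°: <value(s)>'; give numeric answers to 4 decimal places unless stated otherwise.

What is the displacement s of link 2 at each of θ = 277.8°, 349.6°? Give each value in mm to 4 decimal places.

seg 1 [0°–51.3°] cycloidal, h=9: full span → s += 9 → s = 9.0000
seg 2 [51.3°–275.6°] cycloidal, h=-9: full span → s += -9 → s = 0.0000
seg 3 [275.6°–301.1°] simple-harmonic, h=27: θ=277.8° here. β=2.2, B=25.5. 27/2·(1 − cos(π·0.0863)) = 0.4928 → s = 0.4928
seg 3 [275.6°–301.1°] simple-harmonic, h=27: full span → s += 27 → s = 27.0000
seg 4 [301.1°–360°] uniform, h=-27: θ=349.6° here. β=48.5, B=58.9. -27·48.5/58.9 = -22.2326 → s = 4.7674

θ=277.8°: 0.4928
θ=349.6°: 4.7674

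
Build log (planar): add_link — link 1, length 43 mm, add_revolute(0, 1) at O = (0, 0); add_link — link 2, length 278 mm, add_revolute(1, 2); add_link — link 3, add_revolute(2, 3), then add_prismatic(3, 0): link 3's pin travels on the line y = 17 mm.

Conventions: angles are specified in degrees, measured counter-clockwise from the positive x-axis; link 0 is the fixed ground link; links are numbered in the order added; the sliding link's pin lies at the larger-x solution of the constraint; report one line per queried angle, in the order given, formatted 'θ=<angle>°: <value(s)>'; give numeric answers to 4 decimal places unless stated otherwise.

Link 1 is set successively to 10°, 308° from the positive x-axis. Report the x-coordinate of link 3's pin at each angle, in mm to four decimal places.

geometry: r = 43 mm, L = 278 mm, e = 17 mm
θ=10°: crank pin P = (r cos θ, r sin θ) = (42.346733, 7.466872)
θ=10°: h = r sin θ − e = 7.466872 − 17 = -9.533128
θ=10°: x = r cos θ + √(L² − h²) = 42.346733 + 277.836498 = 320.183231
θ=308°: crank pin P = (r cos θ, r sin θ) = (26.473443, -33.884462)
θ=308°: h = r sin θ − e = -33.884462 − 17 = -50.884462
θ=308°: x = r cos θ + √(L² − h²) = 26.473443 + 273.303442 = 299.776886

θ=10°: 320.1832
θ=308°: 299.7769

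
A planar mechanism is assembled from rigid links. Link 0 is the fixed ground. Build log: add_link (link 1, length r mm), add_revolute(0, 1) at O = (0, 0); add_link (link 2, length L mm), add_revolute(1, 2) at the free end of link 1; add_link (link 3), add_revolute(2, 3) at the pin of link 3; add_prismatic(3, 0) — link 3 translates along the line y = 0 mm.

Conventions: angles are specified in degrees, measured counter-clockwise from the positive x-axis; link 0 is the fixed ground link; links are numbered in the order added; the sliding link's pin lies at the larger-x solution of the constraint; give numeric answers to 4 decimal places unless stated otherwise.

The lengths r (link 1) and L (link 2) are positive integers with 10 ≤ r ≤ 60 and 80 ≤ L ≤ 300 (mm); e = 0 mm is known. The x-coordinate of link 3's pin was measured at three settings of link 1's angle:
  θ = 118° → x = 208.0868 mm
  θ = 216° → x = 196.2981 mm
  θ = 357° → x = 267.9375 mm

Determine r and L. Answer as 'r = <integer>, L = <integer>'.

constraint per measurement: (x − r cos θ)² + (r sin θ − e)² = L²
subtracting the θ₁ and θ₂ equations cancels the r² and L² terms:
r = (x₁² − x₂²) / (2[(x₁cos θ₁ + e sin θ₁) − (x₂cos θ₂ + e sin θ₂)]) = 39.0000 → r = 39
L² = (x₁ − r cos θ₁)² + (r sin θ₁ − e)² = 52441.0015 → L = 229.0000 → L = 229
check at θ₃=357°: x = 267.9375 (printed 267.9375) ✓

r = 39, L = 229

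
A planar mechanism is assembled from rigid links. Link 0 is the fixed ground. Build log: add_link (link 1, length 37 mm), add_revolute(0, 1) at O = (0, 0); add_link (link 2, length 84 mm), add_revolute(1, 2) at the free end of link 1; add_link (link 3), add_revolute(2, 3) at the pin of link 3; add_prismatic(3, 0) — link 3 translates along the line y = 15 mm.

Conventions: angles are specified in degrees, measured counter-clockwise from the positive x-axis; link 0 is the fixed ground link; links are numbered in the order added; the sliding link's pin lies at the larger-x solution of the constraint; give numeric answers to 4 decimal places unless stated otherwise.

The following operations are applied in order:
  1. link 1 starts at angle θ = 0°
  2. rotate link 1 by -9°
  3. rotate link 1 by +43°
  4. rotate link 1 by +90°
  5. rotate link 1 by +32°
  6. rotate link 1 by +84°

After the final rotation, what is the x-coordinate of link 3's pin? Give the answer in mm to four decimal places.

geometry: r = 37 mm, L = 84 mm, e = 15 mm; θ starts at 0°
rotate link 1 by -9°: θ ← 0° -9° = -9°
rotate link 1 by +43°: θ ← -9° +43° = 34°
rotate link 1 by +90°: θ ← 34° +90° = 124°
rotate link 1 by +32°: θ ← 124° +32° = 156°
rotate link 1 by +84°: θ ← 156° +84° = 240°
crank pin P = (r cos θ, r sin θ) = (-18.500000, -32.042940)
h = r sin θ − e = -32.042940 − 15 = -47.042940
x = r cos θ + √(L² − h²) = -18.500000 + 69.591392 = 51.091392

51.0914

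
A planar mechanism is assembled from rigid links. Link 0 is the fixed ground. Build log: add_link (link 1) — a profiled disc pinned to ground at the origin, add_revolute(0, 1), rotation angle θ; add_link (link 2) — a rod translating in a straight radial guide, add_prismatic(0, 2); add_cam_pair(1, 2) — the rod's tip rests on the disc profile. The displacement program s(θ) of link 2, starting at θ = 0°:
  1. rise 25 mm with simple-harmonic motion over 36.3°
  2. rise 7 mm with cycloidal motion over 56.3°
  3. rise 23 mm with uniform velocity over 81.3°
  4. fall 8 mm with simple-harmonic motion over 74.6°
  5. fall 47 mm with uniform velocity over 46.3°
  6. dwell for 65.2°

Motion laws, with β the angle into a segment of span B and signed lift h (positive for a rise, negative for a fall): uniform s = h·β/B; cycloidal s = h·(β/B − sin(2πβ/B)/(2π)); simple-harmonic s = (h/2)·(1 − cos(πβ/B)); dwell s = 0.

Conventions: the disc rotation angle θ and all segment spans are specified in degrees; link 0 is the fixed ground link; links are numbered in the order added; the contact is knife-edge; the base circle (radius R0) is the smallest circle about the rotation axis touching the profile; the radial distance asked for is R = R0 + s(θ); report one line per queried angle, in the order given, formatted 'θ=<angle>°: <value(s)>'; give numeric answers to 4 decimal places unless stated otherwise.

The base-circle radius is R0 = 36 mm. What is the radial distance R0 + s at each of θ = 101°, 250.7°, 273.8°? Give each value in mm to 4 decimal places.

seg 1 [0°–36.3°] simple-harmonic, h=25: full span → s += 25 → s = 25.0000
seg 2 [36.3°–92.6°] cycloidal, h=7: full span → s += 7 → s = 32.0000
seg 3 [92.6°–173.9°] uniform, h=23: θ=101° here. β=8.4, B=81.3. 23·8.4/81.3 = 2.3764 → s = 34.3764
seg 3 [92.6°–173.9°] uniform, h=23: full span → s += 23 → s = 55.0000
seg 4 [173.9°–248.5°] simple-harmonic, h=-8: full span → s += -8 → s = 47.0000
seg 5 [248.5°–294.8°] uniform, h=-47: θ=250.7° here. β=2.2, B=46.3. -47·2.2/46.3 = -2.2333 → s = 44.7667
seg 5 [248.5°–294.8°] uniform, h=-47: θ=273.8° here. β=25.3, B=46.3. -47·25.3/46.3 = -25.6825 → s = 21.3175
θ=101°: R = R0 + s = 36 + 34.3764 = 70.3764
θ=250.7°: R = R0 + s = 36 + 44.7667 = 80.7667
θ=273.8°: R = R0 + s = 36 + 21.3175 = 57.3175

θ=101°: 70.3764
θ=250.7°: 80.7667
θ=273.8°: 57.3175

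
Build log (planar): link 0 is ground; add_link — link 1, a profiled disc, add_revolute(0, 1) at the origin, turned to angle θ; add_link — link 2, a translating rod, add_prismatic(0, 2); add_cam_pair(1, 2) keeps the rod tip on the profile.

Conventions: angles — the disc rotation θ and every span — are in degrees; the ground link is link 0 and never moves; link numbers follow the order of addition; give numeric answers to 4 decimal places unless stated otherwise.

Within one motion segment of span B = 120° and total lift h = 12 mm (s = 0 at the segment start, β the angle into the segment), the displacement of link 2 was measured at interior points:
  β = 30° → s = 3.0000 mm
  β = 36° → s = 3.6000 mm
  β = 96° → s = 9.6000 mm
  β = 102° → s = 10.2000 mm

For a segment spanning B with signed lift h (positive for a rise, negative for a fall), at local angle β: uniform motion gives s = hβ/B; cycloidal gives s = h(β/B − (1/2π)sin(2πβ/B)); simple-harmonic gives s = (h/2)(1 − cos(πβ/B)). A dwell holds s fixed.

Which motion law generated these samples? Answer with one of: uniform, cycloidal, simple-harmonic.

candidates at β/B = r: uniform s = h·r (linear in β); cycloidal s = h·(r − sin(2πr)/(2π)); simple-harmonic s = (h/2)(1 − cos(πr))
β=30°: printed 3.0000 | uniform 3.0000, cycloidal 1.0901, simple-harmonic 1.7574
β=36°: printed 3.6000 | uniform 3.6000, cycloidal 1.7836, simple-harmonic 2.4733
β=96°: printed 9.6000 | uniform 9.6000, cycloidal 11.4164, simple-harmonic 10.8541
β=102°: printed 10.2000 | uniform 10.2000, cycloidal 11.7451, simple-harmonic 11.3460
only one law matches every sample → uniform

uniform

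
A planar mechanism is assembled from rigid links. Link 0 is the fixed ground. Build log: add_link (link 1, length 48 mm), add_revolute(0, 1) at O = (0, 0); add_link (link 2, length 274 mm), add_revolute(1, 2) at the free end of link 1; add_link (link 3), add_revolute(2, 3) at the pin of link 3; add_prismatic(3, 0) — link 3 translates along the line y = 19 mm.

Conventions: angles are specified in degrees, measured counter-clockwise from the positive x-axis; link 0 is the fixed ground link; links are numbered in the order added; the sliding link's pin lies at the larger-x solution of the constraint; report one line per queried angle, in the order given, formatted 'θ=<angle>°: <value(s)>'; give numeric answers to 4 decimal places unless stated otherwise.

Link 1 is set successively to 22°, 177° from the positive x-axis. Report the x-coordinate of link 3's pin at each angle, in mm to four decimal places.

geometry: r = 48 mm, L = 274 mm, e = 19 mm
θ=22°: crank pin P = (r cos θ, r sin θ) = (44.504825, 17.981116)
θ=22°: h = r sin θ − e = 17.981116 − 19 = -1.018884
θ=22°: x = r cos θ + √(L² − h²) = 44.504825 + 273.998106 = 318.502931
θ=177°: crank pin P = (r cos θ, r sin θ) = (-47.934218, 2.512126)
θ=177°: h = r sin θ − e = 2.512126 − 19 = -16.487874
θ=177°: x = r cos θ + √(L² − h²) = -47.934218 + 273.503473 = 225.569256

θ=22°: 318.5029
θ=177°: 225.5693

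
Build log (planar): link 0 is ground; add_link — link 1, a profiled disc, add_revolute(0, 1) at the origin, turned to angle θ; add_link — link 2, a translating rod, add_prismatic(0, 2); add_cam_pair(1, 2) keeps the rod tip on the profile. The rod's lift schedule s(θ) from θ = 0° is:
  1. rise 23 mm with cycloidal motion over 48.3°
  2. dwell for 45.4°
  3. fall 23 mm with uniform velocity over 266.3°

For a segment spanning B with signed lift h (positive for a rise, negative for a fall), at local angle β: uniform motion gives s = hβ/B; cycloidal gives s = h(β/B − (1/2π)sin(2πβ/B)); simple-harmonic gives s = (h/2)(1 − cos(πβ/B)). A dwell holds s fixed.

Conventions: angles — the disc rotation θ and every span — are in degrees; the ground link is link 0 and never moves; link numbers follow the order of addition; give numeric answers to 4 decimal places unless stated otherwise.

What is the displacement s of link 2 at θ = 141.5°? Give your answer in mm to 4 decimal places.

seg 1 [0°–48.3°] cycloidal, h=23: full span → s += 23 → s = 23.0000
seg 2 [48.3°–93.7°] dwell: s stays 23.0000
seg 3 [93.7°–360°] uniform, h=-23: θ=141.5° here. β=47.8, B=266.3. -23·47.8/266.3 = -4.1284 → s = 18.8716

18.8716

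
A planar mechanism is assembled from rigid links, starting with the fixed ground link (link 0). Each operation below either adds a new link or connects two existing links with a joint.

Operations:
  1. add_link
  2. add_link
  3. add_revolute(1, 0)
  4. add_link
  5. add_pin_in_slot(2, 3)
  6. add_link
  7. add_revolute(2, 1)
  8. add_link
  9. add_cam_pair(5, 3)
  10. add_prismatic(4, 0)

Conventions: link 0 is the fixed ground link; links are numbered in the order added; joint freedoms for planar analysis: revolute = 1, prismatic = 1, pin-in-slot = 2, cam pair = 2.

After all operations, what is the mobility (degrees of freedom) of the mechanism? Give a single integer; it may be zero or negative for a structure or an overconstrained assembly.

ground; <1,0,0>
#1 <2,0,0>
#2 <3,0,0>
R:1↔0 J1 <3,1,0>
#3 <4,1,0>
PS:2↔3 J2 <4,1,1>
#4 <5,1,1>
R:2↔1 J1 <5,2,1>
#5 <6,2,1>
C:5↔3 J2 <6,2,2>
P:4↔0 J1 <6,3,2>
3×5 − 2×3 − 1×2 = 7

M = 7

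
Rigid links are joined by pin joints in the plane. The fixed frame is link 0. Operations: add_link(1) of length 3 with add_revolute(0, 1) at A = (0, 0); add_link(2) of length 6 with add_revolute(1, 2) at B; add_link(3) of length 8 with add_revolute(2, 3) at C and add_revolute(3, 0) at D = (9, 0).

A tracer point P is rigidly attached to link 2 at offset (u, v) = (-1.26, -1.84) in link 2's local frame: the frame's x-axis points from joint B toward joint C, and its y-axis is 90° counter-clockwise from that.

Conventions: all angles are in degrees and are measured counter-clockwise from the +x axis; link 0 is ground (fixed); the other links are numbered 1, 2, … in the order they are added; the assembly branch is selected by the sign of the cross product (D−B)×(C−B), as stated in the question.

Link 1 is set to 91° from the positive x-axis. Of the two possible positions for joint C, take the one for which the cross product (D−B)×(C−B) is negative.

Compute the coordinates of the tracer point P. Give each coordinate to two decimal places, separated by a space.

A=(0,0), D=(9.00,0)
B = A + 3.00·(cos91°, sin91°) = (-0.0524, 2.9995)
|BD| = 9.5364
circle(B,6.00) ∩ circle(D,8.00): a=3.3001, h=5.0109
  candidates: C₊=(4.6564,6.7181) cross=47.786; C₋=(1.5042,-2.7950) cross=-47.786
  branch - wants cross < 0 → take C=(1.5042,-2.7950) (cross=-47.786)
ex = (C−B)/|BC| = (0.2594,-0.9658); ey = (0.9658,0.2594)
P = B + -1.26·ex + -1.84·ey = (-2.1562,3.7391)

-2.16 3.74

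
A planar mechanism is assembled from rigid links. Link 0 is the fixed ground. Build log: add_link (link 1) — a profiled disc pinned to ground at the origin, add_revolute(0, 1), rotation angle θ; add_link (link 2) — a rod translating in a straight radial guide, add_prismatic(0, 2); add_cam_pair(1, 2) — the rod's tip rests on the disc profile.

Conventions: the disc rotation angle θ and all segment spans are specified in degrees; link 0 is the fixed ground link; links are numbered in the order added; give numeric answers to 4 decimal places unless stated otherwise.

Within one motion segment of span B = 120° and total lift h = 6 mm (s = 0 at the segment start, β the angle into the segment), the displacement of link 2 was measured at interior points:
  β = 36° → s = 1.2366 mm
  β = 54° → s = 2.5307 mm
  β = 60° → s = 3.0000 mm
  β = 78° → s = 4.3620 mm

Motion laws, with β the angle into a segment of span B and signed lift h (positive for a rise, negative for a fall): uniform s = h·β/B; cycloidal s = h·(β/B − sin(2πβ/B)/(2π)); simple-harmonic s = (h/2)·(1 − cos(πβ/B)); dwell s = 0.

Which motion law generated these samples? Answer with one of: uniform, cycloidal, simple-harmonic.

candidates at β/B = r: uniform s = h·r (linear in β); cycloidal s = h·(r − sin(2πr)/(2π)); simple-harmonic s = (h/2)(1 − cos(πr))
β=36°: printed 1.2366 | uniform 1.8000, cycloidal 0.8918, simple-harmonic 1.2366
β=54°: printed 2.5307 | uniform 2.7000, cycloidal 2.4049, simple-harmonic 2.5307
β=60°: printed 3.0000 | uniform 3.0000, cycloidal 3.0000, simple-harmonic 3.0000
β=78°: printed 4.3620 | uniform 3.9000, cycloidal 4.6726, simple-harmonic 4.3620
only one law matches every sample → simple-harmonic

simple-harmonic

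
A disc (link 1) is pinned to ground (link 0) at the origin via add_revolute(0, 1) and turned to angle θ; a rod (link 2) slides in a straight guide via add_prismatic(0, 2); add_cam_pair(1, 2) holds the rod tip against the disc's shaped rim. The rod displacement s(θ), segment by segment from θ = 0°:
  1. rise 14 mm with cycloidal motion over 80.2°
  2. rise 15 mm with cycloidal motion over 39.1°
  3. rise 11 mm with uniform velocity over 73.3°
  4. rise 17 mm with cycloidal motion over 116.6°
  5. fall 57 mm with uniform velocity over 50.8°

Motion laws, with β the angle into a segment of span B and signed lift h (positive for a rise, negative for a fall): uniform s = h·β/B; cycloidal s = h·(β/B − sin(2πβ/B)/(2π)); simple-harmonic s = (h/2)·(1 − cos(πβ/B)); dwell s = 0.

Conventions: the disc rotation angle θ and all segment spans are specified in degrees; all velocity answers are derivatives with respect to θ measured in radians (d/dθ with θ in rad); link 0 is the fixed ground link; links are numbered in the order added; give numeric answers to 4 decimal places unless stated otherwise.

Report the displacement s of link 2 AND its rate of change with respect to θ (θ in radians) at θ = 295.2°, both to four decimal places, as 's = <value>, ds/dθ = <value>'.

segment 1 (0° to 80.2°, cycloidal, h = 14) is passed completely: s = 0.0000 + (14) = 14.0000
segment 2 (80.2° to 119.3°, cycloidal, h = 15) is passed completely: s = 14.0000 + (15) = 29.0000
segment 3 (119.3° to 192.6°, uniform, h = 11) is passed completely: s = 29.0000 + (11) = 40.0000
θ = 295.2° falls in segment 4 (192.6° to 309.2°, cycloidal, h = 17): β = 295.2 − 192.6 = 102.6°, B = 116.6°; Δs = 17·(0.8799 − sin(2π·0.8799)/(2π)) = 16.8118; s = 40.0000 + 16.8118 = 56.8118
velocity in seg [192.6°–309.2°] (cycloidal), θ in radians: β = 102.6° = 1.7907 rad, B = 116.6° = 2.0351 rad; ds/dθ = (h/B)(1 − cos(2πβ/B)) = (17/2.0351)(1 − cos(2π·0.8799)) = 2.266550 mm/rad

s = 56.8118, ds/dθ = 2.2665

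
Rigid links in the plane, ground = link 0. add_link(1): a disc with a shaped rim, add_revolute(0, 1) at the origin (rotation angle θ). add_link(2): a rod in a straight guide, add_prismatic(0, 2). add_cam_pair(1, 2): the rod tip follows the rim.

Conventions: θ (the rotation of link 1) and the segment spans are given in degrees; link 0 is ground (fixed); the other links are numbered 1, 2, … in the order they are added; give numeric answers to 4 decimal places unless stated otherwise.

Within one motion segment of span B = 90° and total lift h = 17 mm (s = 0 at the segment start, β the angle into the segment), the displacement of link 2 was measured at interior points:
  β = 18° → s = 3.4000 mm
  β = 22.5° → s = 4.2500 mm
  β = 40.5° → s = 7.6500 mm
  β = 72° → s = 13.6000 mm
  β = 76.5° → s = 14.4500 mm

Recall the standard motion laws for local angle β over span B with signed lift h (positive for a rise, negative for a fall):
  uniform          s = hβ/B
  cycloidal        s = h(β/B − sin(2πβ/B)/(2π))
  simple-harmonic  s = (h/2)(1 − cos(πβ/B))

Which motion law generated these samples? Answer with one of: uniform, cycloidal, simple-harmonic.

candidates at β/B = r: uniform s = h·r (linear in β); cycloidal s = h·(r − sin(2πr)/(2π)); simple-harmonic s = (h/2)(1 − cos(πr))
β=18°: printed 3.4000 | uniform 3.4000, cycloidal 0.8268, simple-harmonic 1.6234
β=22.5°: printed 4.2500 | uniform 4.2500, cycloidal 1.5444, simple-harmonic 2.4896
β=40.5°: printed 7.6500 | uniform 7.6500, cycloidal 6.8139, simple-harmonic 7.1703
β=72°: printed 13.6000 | uniform 13.6000, cycloidal 16.1732, simple-harmonic 15.3766
β=76.5°: printed 14.4500 | uniform 14.4500, cycloidal 16.6389, simple-harmonic 16.0736
only one law matches every sample → uniform

uniform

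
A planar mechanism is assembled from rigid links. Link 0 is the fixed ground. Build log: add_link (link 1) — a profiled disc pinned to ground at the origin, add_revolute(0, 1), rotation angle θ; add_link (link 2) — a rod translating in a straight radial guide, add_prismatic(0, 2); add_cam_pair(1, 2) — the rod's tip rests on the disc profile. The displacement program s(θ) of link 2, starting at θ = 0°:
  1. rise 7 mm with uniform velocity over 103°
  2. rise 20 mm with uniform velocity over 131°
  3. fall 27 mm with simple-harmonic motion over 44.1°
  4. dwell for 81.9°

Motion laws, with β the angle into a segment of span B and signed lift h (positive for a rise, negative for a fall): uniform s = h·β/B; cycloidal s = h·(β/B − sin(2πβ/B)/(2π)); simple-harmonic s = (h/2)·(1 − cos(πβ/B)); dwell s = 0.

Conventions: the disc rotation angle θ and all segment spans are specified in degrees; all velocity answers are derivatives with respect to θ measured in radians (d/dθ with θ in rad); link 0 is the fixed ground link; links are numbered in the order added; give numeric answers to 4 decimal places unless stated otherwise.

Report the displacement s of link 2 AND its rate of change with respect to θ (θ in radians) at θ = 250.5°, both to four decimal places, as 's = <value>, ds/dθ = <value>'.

seg 1 [0°–103°] uniform, h=7: full span → s += 7 → s = 7.0000
seg 2 [103°–234°] uniform, h=20: full span → s += 20 → s = 27.0000
seg 3 [234°–278.1°] simple-harmonic, h=-27: θ=250.5° here. β=16.5, B=44.1. -27/2·(1 − cos(π·0.3741)) = -8.3005 → s = 18.6995
velocity in seg [234°–278.1°] (simple-harmonic), θ in radians: β = 16.5° = 0.2880 rad, B = 44.1° = 0.7697 rad; ds/dθ = (πh/(2B)) sin(πβ/B) = (π·(-27)/(2·0.7697)) sin(π·0.3741) = -50.851135 mm/rad

s = 18.6995, ds/dθ = -50.8511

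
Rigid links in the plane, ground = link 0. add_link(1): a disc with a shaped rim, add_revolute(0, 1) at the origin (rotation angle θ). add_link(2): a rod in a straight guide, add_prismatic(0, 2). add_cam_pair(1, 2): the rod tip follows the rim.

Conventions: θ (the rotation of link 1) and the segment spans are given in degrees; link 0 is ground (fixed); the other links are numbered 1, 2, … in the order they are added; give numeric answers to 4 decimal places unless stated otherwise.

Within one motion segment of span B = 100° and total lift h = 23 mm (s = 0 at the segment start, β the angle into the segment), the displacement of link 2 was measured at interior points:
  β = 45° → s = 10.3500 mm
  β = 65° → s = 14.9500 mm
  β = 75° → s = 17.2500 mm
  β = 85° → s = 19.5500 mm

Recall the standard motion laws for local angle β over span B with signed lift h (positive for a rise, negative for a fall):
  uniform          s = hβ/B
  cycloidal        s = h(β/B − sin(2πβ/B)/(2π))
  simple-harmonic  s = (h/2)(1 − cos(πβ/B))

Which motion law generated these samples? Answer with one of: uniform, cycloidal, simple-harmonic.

candidates at β/B = r: uniform s = h·r (linear in β); cycloidal s = h·(r − sin(2πr)/(2π)); simple-harmonic s = (h/2)(1 − cos(πr))
β=45°: printed 10.3500 | uniform 10.3500, cycloidal 9.2188, simple-harmonic 9.7010
β=65°: printed 14.9500 | uniform 14.9500, cycloidal 17.9115, simple-harmonic 16.7209
β=75°: printed 17.2500 | uniform 17.2500, cycloidal 20.9106, simple-harmonic 19.6317
β=85°: printed 19.5500 | uniform 19.5500, cycloidal 22.5115, simple-harmonic 21.7466
only one law matches every sample → uniform

uniform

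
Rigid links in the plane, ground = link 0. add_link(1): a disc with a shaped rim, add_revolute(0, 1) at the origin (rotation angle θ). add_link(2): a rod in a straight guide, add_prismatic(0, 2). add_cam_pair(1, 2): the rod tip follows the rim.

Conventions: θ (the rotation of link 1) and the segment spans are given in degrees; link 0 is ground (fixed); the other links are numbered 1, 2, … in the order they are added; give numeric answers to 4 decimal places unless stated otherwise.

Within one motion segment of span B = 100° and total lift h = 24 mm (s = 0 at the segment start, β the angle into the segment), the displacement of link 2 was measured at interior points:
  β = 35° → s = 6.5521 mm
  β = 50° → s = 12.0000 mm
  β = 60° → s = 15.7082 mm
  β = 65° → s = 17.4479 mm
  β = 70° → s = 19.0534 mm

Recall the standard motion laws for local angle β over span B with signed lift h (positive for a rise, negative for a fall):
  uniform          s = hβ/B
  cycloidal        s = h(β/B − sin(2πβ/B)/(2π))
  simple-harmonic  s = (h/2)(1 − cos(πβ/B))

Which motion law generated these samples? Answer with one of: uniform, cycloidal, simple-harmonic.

candidates at β/B = r: uniform s = h·r (linear in β); cycloidal s = h·(r − sin(2πr)/(2π)); simple-harmonic s = (h/2)(1 − cos(πr))
β=35°: printed 6.5521 | uniform 8.4000, cycloidal 5.3098, simple-harmonic 6.5521
β=50°: printed 12.0000 | uniform 12.0000, cycloidal 12.0000, simple-harmonic 12.0000
β=60°: printed 15.7082 | uniform 14.4000, cycloidal 16.6452, simple-harmonic 15.7082
β=65°: printed 17.4479 | uniform 15.6000, cycloidal 18.6902, simple-harmonic 17.4479
β=70°: printed 19.0534 | uniform 16.8000, cycloidal 20.4328, simple-harmonic 19.0534
only one law matches every sample → simple-harmonic

simple-harmonic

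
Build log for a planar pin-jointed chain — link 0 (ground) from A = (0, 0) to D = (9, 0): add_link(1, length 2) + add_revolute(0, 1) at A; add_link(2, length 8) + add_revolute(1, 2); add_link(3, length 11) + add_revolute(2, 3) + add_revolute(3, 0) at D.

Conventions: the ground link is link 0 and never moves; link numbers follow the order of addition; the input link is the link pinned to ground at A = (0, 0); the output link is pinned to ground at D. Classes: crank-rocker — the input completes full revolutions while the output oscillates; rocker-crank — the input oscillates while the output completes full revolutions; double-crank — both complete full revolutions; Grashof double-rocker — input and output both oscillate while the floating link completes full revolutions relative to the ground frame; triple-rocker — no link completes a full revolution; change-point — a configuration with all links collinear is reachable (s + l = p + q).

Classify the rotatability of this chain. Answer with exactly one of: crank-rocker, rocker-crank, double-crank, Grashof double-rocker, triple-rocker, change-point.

lengths: ground=9, input=2, coupler=8, output=11
sorted: s=2 (shortest), l=11 (longest), p+q=17
s + l = 13 vs p + q = 17
s + l < p + q (Grashof) with shortest = input link → crank-rocker

crank-rocker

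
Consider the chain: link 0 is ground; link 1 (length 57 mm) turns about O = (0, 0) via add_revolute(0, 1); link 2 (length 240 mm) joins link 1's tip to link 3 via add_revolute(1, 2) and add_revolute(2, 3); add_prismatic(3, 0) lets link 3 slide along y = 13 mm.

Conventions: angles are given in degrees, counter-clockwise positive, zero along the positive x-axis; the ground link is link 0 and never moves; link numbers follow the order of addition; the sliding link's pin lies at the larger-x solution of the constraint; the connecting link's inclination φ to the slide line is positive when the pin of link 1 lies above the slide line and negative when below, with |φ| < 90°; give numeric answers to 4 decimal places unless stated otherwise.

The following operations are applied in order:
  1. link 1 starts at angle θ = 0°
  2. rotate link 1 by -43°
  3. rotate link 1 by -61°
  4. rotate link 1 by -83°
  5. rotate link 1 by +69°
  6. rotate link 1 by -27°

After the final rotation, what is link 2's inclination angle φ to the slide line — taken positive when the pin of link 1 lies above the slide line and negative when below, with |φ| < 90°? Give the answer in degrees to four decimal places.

geometry: r = 57 mm, L = 240 mm, e = 13 mm; θ starts at 0°
rotate link 1 by -43°: θ ← 0° -43° = -43°
rotate link 1 by -61°: θ ← -43° -61° = -104°
rotate link 1 by -83°: θ ← -104° -83° = -187°
rotate link 1 by +69°: θ ← -187° +69° = -118°
rotate link 1 by -27°: θ ← -118° -27° = -145°
h = r sin θ − e = -32.693857 − 13 = -45.693857
sin φ = h / L = -45.693857 / 240 = -0.19039107
φ = arcsin(-0.19039107) = -10.975607°

-10.9756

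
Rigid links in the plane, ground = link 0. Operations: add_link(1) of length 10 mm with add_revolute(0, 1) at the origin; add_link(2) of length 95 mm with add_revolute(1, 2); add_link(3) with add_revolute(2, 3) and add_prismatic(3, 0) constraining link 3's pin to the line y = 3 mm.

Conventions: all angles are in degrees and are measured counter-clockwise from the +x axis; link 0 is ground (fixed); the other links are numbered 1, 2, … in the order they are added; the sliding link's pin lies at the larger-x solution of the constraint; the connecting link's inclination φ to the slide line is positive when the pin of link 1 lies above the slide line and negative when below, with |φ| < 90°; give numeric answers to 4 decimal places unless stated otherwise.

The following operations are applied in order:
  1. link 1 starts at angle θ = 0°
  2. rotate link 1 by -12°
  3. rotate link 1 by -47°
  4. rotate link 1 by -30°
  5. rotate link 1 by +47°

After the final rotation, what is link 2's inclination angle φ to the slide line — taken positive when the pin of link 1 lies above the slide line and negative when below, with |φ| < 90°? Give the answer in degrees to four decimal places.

geometry: r = 10 mm, L = 95 mm, e = 3 mm; θ starts at 0°
rotate link 1 by -12°: θ ← 0° -12° = -12°
rotate link 1 by -47°: θ ← -12° -47° = -59°
rotate link 1 by -30°: θ ← -59° -30° = -89°
rotate link 1 by +47°: θ ← -89° +47° = -42°
h = r sin θ − e = -6.691306 − 3 = -9.691306
sin φ = h / L = -9.691306 / 95 = -0.10201375
φ = arcsin(-0.10201375) = -5.855143°

-5.8551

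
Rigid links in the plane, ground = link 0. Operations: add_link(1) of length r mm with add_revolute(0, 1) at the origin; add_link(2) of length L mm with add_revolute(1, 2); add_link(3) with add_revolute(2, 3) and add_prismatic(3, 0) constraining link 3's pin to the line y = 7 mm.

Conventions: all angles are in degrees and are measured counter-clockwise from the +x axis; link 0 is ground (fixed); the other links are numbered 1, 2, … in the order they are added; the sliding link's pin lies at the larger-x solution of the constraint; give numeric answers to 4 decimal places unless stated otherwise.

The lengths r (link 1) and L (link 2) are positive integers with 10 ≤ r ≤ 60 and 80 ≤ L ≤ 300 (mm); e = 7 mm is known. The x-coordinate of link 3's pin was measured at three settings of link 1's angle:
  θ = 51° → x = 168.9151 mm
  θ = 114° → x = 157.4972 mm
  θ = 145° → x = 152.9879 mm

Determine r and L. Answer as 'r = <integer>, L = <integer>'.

constraint per measurement: (x − r cos θ)² + (r sin θ − e)² = L²
subtracting the θ₁ and θ₂ equations cancels the r² and L² terms:
r = (x₁² − x₂²) / (2[(x₁cos θ₁ + e sin θ₁) − (x₂cos θ₂ + e sin θ₂)]) = 11.0000 → r = 11
L² = (x₁ − r cos θ₁)² + (r sin θ₁ − e)² = 26243.9928 → L = 162.0000 → L = 162
check at θ₃=145°: x = 152.9879 (printed 152.9879) ✓

r = 11, L = 162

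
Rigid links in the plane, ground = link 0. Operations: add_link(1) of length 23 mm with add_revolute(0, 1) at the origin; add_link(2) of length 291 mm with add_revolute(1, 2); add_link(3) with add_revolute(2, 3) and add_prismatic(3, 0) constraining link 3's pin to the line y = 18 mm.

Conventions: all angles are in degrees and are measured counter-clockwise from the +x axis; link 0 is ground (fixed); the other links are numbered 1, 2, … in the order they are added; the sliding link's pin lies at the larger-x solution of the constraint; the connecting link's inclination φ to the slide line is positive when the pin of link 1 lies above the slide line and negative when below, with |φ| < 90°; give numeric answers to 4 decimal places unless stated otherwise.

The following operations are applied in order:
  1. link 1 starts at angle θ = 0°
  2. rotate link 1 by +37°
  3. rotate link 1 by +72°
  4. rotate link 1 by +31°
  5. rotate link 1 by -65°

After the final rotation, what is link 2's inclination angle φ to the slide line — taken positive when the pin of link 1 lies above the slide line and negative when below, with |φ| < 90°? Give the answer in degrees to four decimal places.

geometry: r = 23 mm, L = 291 mm, e = 18 mm; θ starts at 0°
rotate link 1 by +37°: θ ← 0° +37° = 37°
rotate link 1 by +72°: θ ← 37° +72° = 109°
rotate link 1 by +31°: θ ← 109° +31° = 140°
rotate link 1 by -65°: θ ← 140° -65° = 75°
h = r sin θ − e = 22.216294 − 18 = 4.216294
sin φ = h / L = 4.216294 / 291 = 0.01448898
φ = arcsin(0.01448898) = 0.830187°

0.8302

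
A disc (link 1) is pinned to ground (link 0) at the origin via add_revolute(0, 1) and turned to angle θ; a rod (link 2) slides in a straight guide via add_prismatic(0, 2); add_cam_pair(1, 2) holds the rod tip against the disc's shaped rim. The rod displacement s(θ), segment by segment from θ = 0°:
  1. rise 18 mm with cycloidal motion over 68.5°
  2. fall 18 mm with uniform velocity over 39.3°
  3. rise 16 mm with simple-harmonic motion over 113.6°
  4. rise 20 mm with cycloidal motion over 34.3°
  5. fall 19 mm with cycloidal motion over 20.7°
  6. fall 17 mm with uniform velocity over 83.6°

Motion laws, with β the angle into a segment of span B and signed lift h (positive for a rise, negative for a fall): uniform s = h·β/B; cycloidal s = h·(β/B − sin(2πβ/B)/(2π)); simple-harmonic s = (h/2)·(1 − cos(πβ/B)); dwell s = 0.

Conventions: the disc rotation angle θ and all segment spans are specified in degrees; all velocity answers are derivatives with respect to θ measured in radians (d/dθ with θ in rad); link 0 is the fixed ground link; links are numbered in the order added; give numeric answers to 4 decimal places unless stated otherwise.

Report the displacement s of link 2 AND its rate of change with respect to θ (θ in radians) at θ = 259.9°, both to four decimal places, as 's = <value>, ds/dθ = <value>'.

segment 1 (0° to 68.5°, cycloidal, h = 18) is passed completely: s = 0.0000 + (18) = 18.0000
segment 2 (68.5° to 107.8°, uniform, h = -18) is passed completely: s = 18.0000 + (-18) = 0.0000
segment 3 (107.8° to 221.4°, simple-harmonic, h = 16) is passed completely: s = 0.0000 + (16) = 16.0000
segment 4 (221.4° to 255.7°, cycloidal, h = 20) is passed completely: s = 16.0000 + (20) = 36.0000
θ = 259.9° falls in segment 5 (255.7° to 276.4°, cycloidal, h = -19): β = 259.9 − 255.7 = 4.2°, B = 20.7°; Δs = -19·(0.2029 − sin(2π·0.2029)/(2π)) = -0.9626; s = 36.0000 − 0.9626 = 35.0374
velocity in seg [255.7°–276.4°] (cycloidal), θ in radians: β = 4.2° = 0.0733 rad, B = 20.7° = 0.3613 rad; ds/dθ = (h/B)(1 − cos(2πβ/B)) = ((-19)/0.3613)(1 − cos(2π·0.2029)) = -37.252573 mm/rad

s = 35.0374, ds/dθ = -37.2526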